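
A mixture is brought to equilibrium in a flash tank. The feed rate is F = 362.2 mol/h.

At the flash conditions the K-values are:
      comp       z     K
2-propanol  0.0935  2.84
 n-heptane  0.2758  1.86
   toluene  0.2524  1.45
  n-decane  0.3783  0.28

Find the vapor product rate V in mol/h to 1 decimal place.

V = 138.8 mol/h

Rachford–Rice: g(β) = Σ zᵢ(Kᵢ−1)/(1+β(Kᵢ−1)) = 0.
Feasibility: ΣzᵢKᵢ = 1.2504, Σzᵢ/Kᵢ = 1.7063 — both > 1, two phases present.
Newton–Raphson from β = 0.5:
  β = 0.5000: g = -0.07740, g' = -0.6985 → β = 0.3892
  β = 0.3892: g = -0.00380, g' = -0.6375 → β = 0.3832
Converged at β = 0.3832.
Then V = β·F = 0.3832·362.2 = 138.8 mol/h and L = F − V = 223.4 mol/h.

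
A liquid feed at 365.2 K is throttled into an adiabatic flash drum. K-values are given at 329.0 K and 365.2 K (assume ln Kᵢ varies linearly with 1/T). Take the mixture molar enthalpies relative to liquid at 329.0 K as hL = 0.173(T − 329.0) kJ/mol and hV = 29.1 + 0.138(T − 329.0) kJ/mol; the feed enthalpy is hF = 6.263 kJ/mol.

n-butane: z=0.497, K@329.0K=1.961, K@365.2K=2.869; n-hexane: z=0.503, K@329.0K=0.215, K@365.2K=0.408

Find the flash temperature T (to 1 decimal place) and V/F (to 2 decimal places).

Adiabatic flash: solve Rachford–Rice at each trial T, then check hF = ψ·hV(T) + (1−ψ)·hL(T).
  T = 329.0 K: K = (1.961, 0.215), RR gives ψ = 0.110, H_out = 3.193 kJ/mol
  T = 365.2 K: K = (2.869, 0.408), RR gives ψ = 0.570, H_out = 22.139 kJ/mol
  T = 347.1 K: K = (2.396, 0.301), RR gives ψ = 0.351, H_out = 13.116 kJ/mol
  T = 338.1 K: K = (2.174, 0.256), RR gives ψ = 0.240, H_out = 8.470 kJ/mol
  T = 333.6 K: K = (2.068, 0.235), RR gives ψ = 0.179, H_out = 5.963 kJ/mol
  T = 335.9 K: K = (2.122, 0.246), RR gives ψ = 0.210, H_out = 7.265 kJ/mol
Linear interpolation between T = 333.6 (H_out = 5.963) and T = 335.9 (H_out = 7.265) on hF = 6.263 gives T ≈ 334.1 K, at which ψ = 0.19.

T = 334.1 K, V/F = 0.19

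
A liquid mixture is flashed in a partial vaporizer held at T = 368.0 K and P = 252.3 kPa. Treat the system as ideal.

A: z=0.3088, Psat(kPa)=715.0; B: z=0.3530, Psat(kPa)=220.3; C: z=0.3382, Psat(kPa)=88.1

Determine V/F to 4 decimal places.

Raoult's law: Kᵢ = Pᵢˢᵃᵗ/P = Pᵢˢᵃᵗ/252.3.
  K_A = 715.0/252.3 = 2.833928, K_B = 220.3/252.3 = 0.873167, K_C = 88.1/252.3 = 0.349187
Rachford–Rice: g(V/F) = Σ zᵢ(Kᵢ−1)/(1+V/F(Kᵢ−1)) = 0.
Feasibility: ΣzᵢKᵢ = 1.3014, Σzᵢ/Kᵢ = 1.4818 — both > 1, two phases present.
Newton–Raphson from V/F = 0.62:
  V/F = 0.6200: g = -0.15259, g' = -0.6367 → V/F = 0.3803
  V/F = 0.3803: g = -0.00594, g' = -0.6197 → V/F = 0.3708
Converged at V/F = 0.3708.

V/F = 0.3708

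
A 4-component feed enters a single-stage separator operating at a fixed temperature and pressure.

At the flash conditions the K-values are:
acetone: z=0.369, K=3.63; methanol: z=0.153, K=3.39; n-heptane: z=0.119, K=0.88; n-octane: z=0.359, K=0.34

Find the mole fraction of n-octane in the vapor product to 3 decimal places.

Rachford–Rice: g(β) = Σ zᵢ(Kᵢ−1)/(1+β(Kᵢ−1)) = 0.
Check two-phase: ΣzᵢKᵢ = 2.085 > 1 and Σzᵢ/Kᵢ = 1.338 > 1, so g(0) = 1.085 > 0 and g(1) = -0.338 < 0.
Newton–Raphson from β = 0.64:
  β = 0.640: g = 0.0806, g' = -0.962 → β = 0.724
  β = 0.724: g = -0.0011, g' = -0.995 → β = 0.723
Converged at β = 0.723.
Compositions from xᵢ = zᵢ/(1+β(Kᵢ−1)), yᵢ = Kᵢxᵢ:
  acetone: x = 0.127, y = 0.462
  methanol: x = 0.056, y = 0.190
  n-heptane: x = 0.130, y = 0.115
  n-octane: x = 0.686, y = 0.233

y_n-octane = 0.233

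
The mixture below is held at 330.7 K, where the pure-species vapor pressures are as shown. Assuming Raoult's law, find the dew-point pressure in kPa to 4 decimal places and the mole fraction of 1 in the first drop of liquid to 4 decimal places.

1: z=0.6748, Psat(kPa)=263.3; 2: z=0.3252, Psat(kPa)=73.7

At the dew point ψ → 1, so Σzᵢ/Kᵢ = 1 with Kᵢ = Pᵢˢᵃᵗ/P ⇒ 1/P = Σzᵢ/Pᵢˢᵃᵗ.
1/P = 0.6748/263.3 + 0.3252/73.7 = 0.0069753 ⇒ P = 143.3622 kPa
xᵢ = zᵢP/Pᵢˢᵃᵗ ⇒ x_1 = 0.6748·143.3622/263.3 = 0.3674

Pdew = 143.3622 kPa, x_1 = 0.3674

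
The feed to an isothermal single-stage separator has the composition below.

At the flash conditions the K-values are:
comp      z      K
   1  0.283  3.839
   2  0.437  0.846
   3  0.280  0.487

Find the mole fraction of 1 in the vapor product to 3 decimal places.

Material balance + equilibrium reduce to Σ zᵢ(Kᵢ−1)/(1+V/F(Kᵢ−1)) = 0.
Check two-phase: ΣzᵢKᵢ = 1.592 > 1 and Σzᵢ/Kᵢ = 1.165 > 1, so g(0) = 0.592 > 0 and g(1) = -0.165 < 0.
Iterate (Newton) starting at V/F = 0.5:
  V/F = 0.500: g = 0.0660, g' = -0.535 → V/F = 0.623
  V/F = 0.623: g = 0.0045, g' = -0.469 → V/F = 0.633
Converged at V/F = 0.633.
Compositions from xᵢ = zᵢ/(1+V/F(Kᵢ−1)), yᵢ = Kᵢxᵢ:
  1: x = 0.101, y = 0.388
  2: x = 0.484, y = 0.410
  3: x = 0.415, y = 0.202

y_1 = 0.388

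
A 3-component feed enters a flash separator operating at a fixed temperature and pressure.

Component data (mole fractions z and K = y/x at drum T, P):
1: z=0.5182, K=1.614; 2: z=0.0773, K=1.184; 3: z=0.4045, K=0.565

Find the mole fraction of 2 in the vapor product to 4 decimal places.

y_2 = 0.0820

Let ψ = V/F and solve Σ zᵢ(Kᵢ−1)/(1+ψ(Kᵢ−1)) = 0.
Feasibility: ΣzᵢKᵢ = 1.1564, Σzᵢ/Kᵢ = 1.1023 — both > 1, two phases present.
Iterate (Newton) starting at ψ = 0.5:
  ψ = 0.5000: g = 0.03160, g' = -0.2416 → ψ = 0.6308
  ψ = 0.6308: g = -0.00041, g' = -0.2490 → ψ = 0.6292
Converged at ψ = 0.6292.
Compositions from xᵢ = zᵢ/(1+ψ(Kᵢ−1)), yᵢ = Kᵢxᵢ:
  1: x = 0.3738, y = 0.6033
  2: x = 0.0693, y = 0.0820
  3: x = 0.5569, y = 0.3147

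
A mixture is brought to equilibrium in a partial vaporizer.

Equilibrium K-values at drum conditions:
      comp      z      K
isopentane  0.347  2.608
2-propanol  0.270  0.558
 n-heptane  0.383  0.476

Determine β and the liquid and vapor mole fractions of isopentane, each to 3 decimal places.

β = 0.301, x_isopentane = 0.234, y_isopentane = 0.610

Material balance + equilibrium reduce to Σ zᵢ(Kᵢ−1)/(1+β(Kᵢ−1)) = 0.
Feasibility: ΣzᵢKᵢ = 1.238, Σzᵢ/Kᵢ = 1.422 — both > 1, two phases present.
Newton–Raphson from β = 0.38:
  β = 0.380: g = -0.0477, g' = -0.586 → β = 0.299
  β = 0.299: g = 0.0016, g' = -0.627 → β = 0.301
Converged at β = 0.301.
Compositions from xᵢ = zᵢ/(1+β(Kᵢ−1)), yᵢ = Kᵢxᵢ:
  isopentane: x = 0.234, y = 0.610
  2-propanol: x = 0.311, y = 0.174
  n-heptane: x = 0.455, y = 0.216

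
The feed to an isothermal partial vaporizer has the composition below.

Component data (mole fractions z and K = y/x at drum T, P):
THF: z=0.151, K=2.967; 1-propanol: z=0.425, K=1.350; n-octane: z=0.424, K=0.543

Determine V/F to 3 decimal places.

V/F = 0.576

Newton iteration, V/F⁰ = 0.5:
  V/F = 0.500: g = 0.0252, g' = -0.335 → V/F = 0.575
  V/F = 0.575: g = 0.0003, g' = -0.328 → V/F = 0.576
Converged at V/F = 0.576.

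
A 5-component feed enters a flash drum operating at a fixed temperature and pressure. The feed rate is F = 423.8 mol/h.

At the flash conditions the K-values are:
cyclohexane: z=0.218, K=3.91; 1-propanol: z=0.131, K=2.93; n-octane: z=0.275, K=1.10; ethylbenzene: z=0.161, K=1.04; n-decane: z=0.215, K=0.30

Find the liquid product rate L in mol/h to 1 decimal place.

Let β = V/F and solve Σ zᵢ(Kᵢ−1)/(1+β(Kᵢ−1)) = 0.
Feasibility: ΣzᵢKᵢ = 1.771, Σzᵢ/Kᵢ = 1.222 — both > 1, two phases present.
Iterate (Newton) starting at β = 0.36:
  β = 0.360: g = 0.2907, g' = -0.801 → β = 0.723
  β = 0.723: g = 0.0373, g' = -0.711 → β = 0.775
  β = 0.775: g = -0.0012, g' = -0.759 → β = 0.774
Converged at β = 0.774.
Then V = β·F = 0.7737·423.8 = 327.9 mol/h and L = F − V = 95.9 mol/h.

L = 95.9 mol/h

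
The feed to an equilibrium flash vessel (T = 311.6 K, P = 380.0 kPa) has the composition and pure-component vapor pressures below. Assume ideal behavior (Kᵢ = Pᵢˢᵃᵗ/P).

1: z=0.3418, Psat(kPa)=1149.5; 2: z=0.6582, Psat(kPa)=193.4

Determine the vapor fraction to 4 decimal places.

ψ = 0.3710

Raoult's law: Kᵢ = Pᵢˢᵃᵗ/P = Pᵢˢᵃᵗ/380.0.
  K_1 = 1149.5/380.0 = 3.025000, K_2 = 193.4/380.0 = 0.508947
Material balance + equilibrium reduce to Σ zᵢ(Kᵢ−1)/(1+ψ(Kᵢ−1)) = 0.
Check two-phase: ΣzᵢKᵢ = 1.3689 > 1 and Σzᵢ/Kᵢ = 1.4062 > 1, so g(0) = 0.3689 > 0 and g(1) = -0.4062 < 0.
Binary case is linear: z₁(K₁−1)(1+ψ(K₂−1)) + z₂(K₂−1)(1+ψ(K₁−1)) = 0
⇒ ψ = [z₁(K₁−1)+z₂(K₂−1)] / [−(K₁−1)(K₂−1)] = 0.36893/0.99438 = 0.3710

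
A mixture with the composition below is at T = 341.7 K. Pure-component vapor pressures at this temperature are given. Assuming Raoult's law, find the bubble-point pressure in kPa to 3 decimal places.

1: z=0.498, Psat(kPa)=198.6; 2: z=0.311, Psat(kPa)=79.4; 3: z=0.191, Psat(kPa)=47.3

Pbub = 132.631 kPa

At the bubble point ψ → 0, so ΣzᵢKᵢ = 1 with Kᵢ = Pᵢˢᵃᵗ/P ⇒ P = ΣzᵢPᵢˢᵃᵗ.
P = 0.498·198.6 + 0.311·79.4 + 0.191·47.3 = 132.631 kPa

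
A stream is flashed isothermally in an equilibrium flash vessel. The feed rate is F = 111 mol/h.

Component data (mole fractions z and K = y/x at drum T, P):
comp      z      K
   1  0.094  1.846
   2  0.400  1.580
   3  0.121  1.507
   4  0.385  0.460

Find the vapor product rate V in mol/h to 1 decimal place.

Let ψ = V/F and solve Σ zᵢ(Kᵢ−1)/(1+ψ(Kᵢ−1)) = 0.
Feasibility: ΣzᵢKᵢ = 1.165, Σzᵢ/Kᵢ = 1.221 — both > 1, two phases present.
Newton iteration, ψ⁰ = 0.5:
  ψ = 0.500: g = -0.0001, g' = -0.345 → ψ = 0.500
Converged at ψ = 0.500.
Then V = ψ·F = 0.4996·111 = 55.5 mol/h and L = F − V = 55.5 mol/h.

V = 55.5 mol/h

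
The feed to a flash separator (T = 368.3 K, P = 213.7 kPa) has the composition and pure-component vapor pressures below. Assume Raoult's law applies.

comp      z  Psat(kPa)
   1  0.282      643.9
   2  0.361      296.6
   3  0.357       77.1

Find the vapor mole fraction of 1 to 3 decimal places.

Raoult's law: Kᵢ = Pᵢˢᵃᵗ/P = Pᵢˢᵃᵗ/213.7.
  K_1 = 643.9/213.7 = 3.01310, K_2 = 296.6/213.7 = 1.38793, K_3 = 77.1/213.7 = 0.36079
Iterate (Newton) starting at ψ = 0.58:
  ψ = 0.580: g = 0.0136, g' = -0.648 → ψ = 0.601
Converged at ψ = 0.601.
Compositions from xᵢ = zᵢ/(1+ψ(Kᵢ−1)), yᵢ = Kᵢxᵢ:
  1: x = 0.128, y = 0.385
  2: x = 0.293, y = 0.406
  3: x = 0.580, y = 0.209

y_1 = 0.385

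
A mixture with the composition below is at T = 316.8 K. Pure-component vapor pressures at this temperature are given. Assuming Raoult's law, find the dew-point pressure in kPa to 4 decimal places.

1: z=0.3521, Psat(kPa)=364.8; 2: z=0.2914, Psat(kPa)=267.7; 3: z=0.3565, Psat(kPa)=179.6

Pdew = 247.6054 kPa

At the dew point ψ → 1, so Σzᵢ/Kᵢ = 1 with Kᵢ = Pᵢˢᵃᵗ/P ⇒ 1/P = Σzᵢ/Pᵢˢᵃᵗ.
1/P = 0.3521/364.8 + 0.2914/267.7 + 0.3565/179.6 = 0.0040387 ⇒ P = 247.6054 kPa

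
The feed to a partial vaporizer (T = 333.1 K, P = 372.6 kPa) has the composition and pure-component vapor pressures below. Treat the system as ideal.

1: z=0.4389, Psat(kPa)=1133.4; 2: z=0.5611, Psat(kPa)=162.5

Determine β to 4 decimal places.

Raoult's law: Kᵢ = Pᵢˢᵃᵗ/P = Pᵢˢᵃᵗ/372.6.
  K_1 = 1133.4/372.6 = 3.041868, K_2 = 162.5/372.6 = 0.436125
Let β = V/F and solve Σ zᵢ(Kᵢ−1)/(1+β(Kᵢ−1)) = 0.
Check two-phase: ΣzᵢKᵢ = 1.5798 > 1 and Σzᵢ/Kᵢ = 1.4308 > 1, so g(0) = 0.5798 > 0 and g(1) = -0.4308 < 0.
Iterate (Newton) starting at β = 0.5:
  β = 0.5000: g = 0.00283, g' = -0.7940 → β = 0.5036
Converged at β = 0.5036.

β = 0.5036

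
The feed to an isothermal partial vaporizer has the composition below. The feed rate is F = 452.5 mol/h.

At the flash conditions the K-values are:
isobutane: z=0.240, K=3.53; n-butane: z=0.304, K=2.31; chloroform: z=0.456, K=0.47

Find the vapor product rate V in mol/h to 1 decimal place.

V = 345.7 mol/h

Material balance + equilibrium reduce to Σ zᵢ(Kᵢ−1)/(1+ψ(Kᵢ−1)) = 0.
Check two-phase: ΣzᵢKᵢ = 1.764 > 1 and Σzᵢ/Kᵢ = 1.170 > 1, so g(0) = 0.764 > 0 and g(1) = -0.170 < 0.
Newton–Raphson from ψ = 0.5:
  ψ = 0.500: g = 0.1799, g' = -0.727 → ψ = 0.747
  ψ = 0.747: g = 0.0110, g' = -0.668 → ψ = 0.764
Converged at ψ = 0.764.
Then V = ψ·F = 0.7639·452.5 = 345.7 mol/h and L = F − V = 106.8 mol/h.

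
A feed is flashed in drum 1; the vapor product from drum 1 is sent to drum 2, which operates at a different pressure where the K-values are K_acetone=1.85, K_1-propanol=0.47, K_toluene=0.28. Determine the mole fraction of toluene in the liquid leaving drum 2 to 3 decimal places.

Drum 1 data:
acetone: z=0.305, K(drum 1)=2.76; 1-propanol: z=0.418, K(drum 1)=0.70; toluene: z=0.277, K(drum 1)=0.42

x_toluene (drum 2) = 0.192

Drum 1:
Iterate (Newton) starting at ψ₁ = 0.5:
  ψ₁ = 0.500: g = -0.0883, g' = -0.504 → ψ₁ = 0.325
  ψ₁ = 0.325: g = 0.0046, g' = -0.570 → ψ₁ = 0.333
Converged at ψ₁ = 0.333.
Drum-1 compositions:
  acetone: x = 0.192, y = 0.531
  1-propanol: x = 0.464, y = 0.325
  toluene: x = 0.343, y = 0.144
Drum-2 feed = drum-1 vapor: z₂ = (0.5307, 0.3251, 0.1442).
Drum 2:
Material balance + equilibrium reduce to Σ zᵢ(Kᵢ−1)/(1+ψ₂(Kᵢ−1)) = 0.
Feasibility: ΣzᵢKᵢ = 1.175, Σzᵢ/Kᵢ = 1.494 — both > 1, two phases present.
Iterate (Newton) starting at ψ₂ = 0.5:
  ψ₂ = 0.500: g = -0.0800, g' = -0.540 → ψ₂ = 0.352
  ψ₂ = 0.352: g = -0.0036, g' = -0.499 → ψ₂ = 0.345
Converged at ψ₂ = 0.345.
  acetone: x = 0.410, y = 0.759
  1-propanol: x = 0.398, y = 0.187
  toluene: x = 0.192, y = 0.054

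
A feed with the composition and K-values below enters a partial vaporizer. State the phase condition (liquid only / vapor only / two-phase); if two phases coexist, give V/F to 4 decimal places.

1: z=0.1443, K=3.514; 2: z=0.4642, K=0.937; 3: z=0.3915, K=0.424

ΣzᵢKᵢ = 1.1080; Σzᵢ/Kᵢ = 1.4598.
Both exceed 1, so a two-phase solution exists.
Newton iteration, ψ⁰ = 0.5:
  ψ = 0.5000: g = -0.18618, g' = -0.4372 → ψ = 0.0742
  ψ = 0.0742: g = 0.04081, g' = -0.7915 → ψ = 0.1257
  ψ = 0.1257: g = 0.00306, g' = -0.6794 → ψ = 0.1302
  ψ = 0.1302: g = 0.00002, g' = -0.6713 → ψ = 0.1303
Converged at ψ = 0.1303.

two-phase, V/F = 0.1303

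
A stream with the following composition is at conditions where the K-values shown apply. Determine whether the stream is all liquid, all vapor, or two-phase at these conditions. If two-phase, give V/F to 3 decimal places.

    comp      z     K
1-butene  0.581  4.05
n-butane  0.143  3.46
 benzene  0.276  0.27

ΣzᵢKᵢ = 2.922; Σzᵢ/Kᵢ = 1.207.
Both exceed 1, so a two-phase solution exists.
Material balance + equilibrium reduce to Σ zᵢ(Kᵢ−1)/(1+ψ(Kᵢ−1)) = 0.
Newton–Raphson from ψ = 0.62:
  ψ = 0.620: g = 0.3842, g' = -1.273 → ψ = 0.922
  ψ = 0.922: g = -0.0433, g' = -1.828 → ψ = 0.898
  ψ = 0.898: g = -0.0014, g' = -1.710 → ψ = 0.897
Converged at ψ = 0.897.

two-phase, V/F = 0.897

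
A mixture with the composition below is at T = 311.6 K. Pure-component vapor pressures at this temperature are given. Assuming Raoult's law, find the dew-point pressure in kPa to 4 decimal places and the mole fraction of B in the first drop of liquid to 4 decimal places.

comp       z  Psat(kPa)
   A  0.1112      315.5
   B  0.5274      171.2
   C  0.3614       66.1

At the dew point ψ → 1, so Σzᵢ/Kᵢ = 1 with Kᵢ = Pᵢˢᵃᵗ/P ⇒ 1/P = Σzᵢ/Pᵢˢᵃᵗ.
1/P = 0.1112/315.5 + 0.5274/171.2 + 0.3614/66.1 = 0.0089005 ⇒ P = 112.3528 kPa
xᵢ = zᵢP/Pᵢˢᵃᵗ ⇒ x_B = 0.5274·112.3528/171.2 = 0.3461

Pdew = 112.3528 kPa, x_B = 0.3461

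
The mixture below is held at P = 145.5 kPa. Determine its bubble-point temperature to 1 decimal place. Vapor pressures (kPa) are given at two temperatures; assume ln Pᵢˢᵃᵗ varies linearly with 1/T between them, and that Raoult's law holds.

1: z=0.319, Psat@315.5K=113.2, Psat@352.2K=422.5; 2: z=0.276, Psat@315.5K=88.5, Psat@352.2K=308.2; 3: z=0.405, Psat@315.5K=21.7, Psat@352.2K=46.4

T = 336.6 K

Bubble-point temperature: ΣzᵢPᵢˢᵃᵗ(T) = P. Interpolate ln Pᵢˢᵃᵗ = aᵢ + bᵢ/T.
  T = 315.5 K: ΣzᵢPᵢˢᵃᵗ = 69.33 kPa
  T = 352.2 K: ΣzᵢPᵢˢᵃᵗ = 238.63 kPa
  T = 333.9 K: ΣzᵢPᵢˢᵃᵗ = 132.85 kPa
  T = 343.0 K: ΣzᵢPᵢˢᵃᵗ = 179.05 kPa
  T = 338.4 K: ΣzᵢPᵢˢᵃᵗ = 154.26 kPa
  T = 336.1 K: ΣzᵢPᵢˢᵃᵗ = 142.98 kPa
Interpolating between 336.1 K and 338.4 K gives T ≈ 336.6 K.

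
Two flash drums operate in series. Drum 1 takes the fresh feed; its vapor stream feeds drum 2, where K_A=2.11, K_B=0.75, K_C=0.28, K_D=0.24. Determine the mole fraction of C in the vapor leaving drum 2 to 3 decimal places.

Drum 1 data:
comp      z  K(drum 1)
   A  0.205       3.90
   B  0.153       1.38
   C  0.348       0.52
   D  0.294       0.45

y_C (drum 2) = 0.072

Drum 1:
Material balance + equilibrium reduce to Σ zᵢ(Kᵢ−1)/(1+ψ₁(Kᵢ−1)) = 0.
Check two-phase: ΣzᵢKᵢ = 1.324 > 1 and Σzᵢ/Kᵢ = 1.486 > 1, so g(0) = 0.324 > 0 and g(1) = -0.486 < 0.
Newton–Raphson from ψ₁ = 0.62:
  ψ₁ = 0.620: g = -0.2237, g' = -0.602 → ψ₁ = 0.248
  ψ₁ = 0.248: g = 0.0217, g' = -0.824 → ψ₁ = 0.275
  ψ₁ = 0.275: g = 0.0006, g' = -0.782 → ψ₁ = 0.276
Converged at ψ₁ = 0.276.
Drum-1 compositions:
  A: x = 0.114, y = 0.444
  B: x = 0.138, y = 0.191
  C: x = 0.401, y = 0.209
  D: x = 0.347, y = 0.156
Drum-2 feed = drum-1 vapor: z₂ = (0.4444, 0.1911, 0.2085, 0.1559).
Drum 2:
Let ψ₂ = V/F and solve Σ zᵢ(Kᵢ−1)/(1+ψ₂(Kᵢ−1)) = 0.
g(0) = ΣzᵢKᵢ − 1 = 0.177 and g(1) = 1 − Σzᵢ/Kᵢ = -0.860, so a root lies in (0, 1).
Newton–Raphson from ψ₂ = 0.5:
  ψ₂ = 0.500: g = -0.1631, g' = -0.740 → ψ₂ = 0.280
  ψ₂ = 0.280: g = -0.0134, g' = -0.647 → ψ₂ = 0.259
Converged at ψ₂ = 0.259.
  A: x = 0.345, y = 0.728
  B: x = 0.204, y = 0.153
  C: x = 0.256, y = 0.072
  D: x = 0.194, y = 0.047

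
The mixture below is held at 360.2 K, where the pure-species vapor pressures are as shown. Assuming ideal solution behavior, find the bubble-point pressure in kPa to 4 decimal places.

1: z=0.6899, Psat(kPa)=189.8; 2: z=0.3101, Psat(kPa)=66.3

Pbub = 151.5026 kPa

At the bubble point ψ → 0, so ΣzᵢKᵢ = 1 with Kᵢ = Pᵢˢᵃᵗ/P ⇒ P = ΣzᵢPᵢˢᵃᵗ.
P = 0.6899·189.8 + 0.3101·66.3 = 151.5026 kPa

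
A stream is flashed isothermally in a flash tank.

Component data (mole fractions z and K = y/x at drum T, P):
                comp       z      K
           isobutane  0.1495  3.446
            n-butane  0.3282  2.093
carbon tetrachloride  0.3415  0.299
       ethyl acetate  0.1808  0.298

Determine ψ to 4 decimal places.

Rachford–Rice: g(ψ) = Σ zᵢ(Kᵢ−1)/(1+ψ(Kᵢ−1)) = 0.
g(0) = ΣzᵢKᵢ − 1 = 0.3581 and g(1) = 1 − Σzᵢ/Kᵢ = -0.9490, so a root lies in (0, 1).
Newton iteration, ψ⁰ = 0.5:
  ψ = 0.5000: g = -0.16769, g' = -0.9543 → ψ = 0.3243
  ψ = 0.3243: g = -0.00537, g' = -0.9223 → ψ = 0.3185
Converged at ψ = 0.3185.

ψ = 0.3185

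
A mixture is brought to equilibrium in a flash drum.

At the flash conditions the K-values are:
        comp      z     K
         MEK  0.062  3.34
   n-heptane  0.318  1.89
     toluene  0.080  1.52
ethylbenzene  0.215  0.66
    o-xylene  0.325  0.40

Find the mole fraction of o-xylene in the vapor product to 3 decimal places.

Material balance + equilibrium reduce to Σ zᵢ(Kᵢ−1)/(1+ψ(Kᵢ−1)) = 0.
Feasibility: ΣzᵢKᵢ = 1.202, Σzᵢ/Kᵢ = 1.378 — both > 1, two phases present.
Newton–Raphson from ψ = 0.5:
  ψ = 0.500: g = -0.0709, g' = -0.481 → ψ = 0.353
  ψ = 0.353: g = -0.0003, g' = -0.484 → ψ = 0.352
Converged at ψ = 0.352.
Compositions from xᵢ = zᵢ/(1+ψ(Kᵢ−1)), yᵢ = Kᵢxᵢ:
  MEK: x = 0.034, y = 0.114
  n-heptane: x = 0.242, y = 0.458
  toluene: x = 0.068, y = 0.103
  ethylbenzene: x = 0.244, y = 0.161
  o-xylene: x = 0.412, y = 0.165

y_o-xylene = 0.165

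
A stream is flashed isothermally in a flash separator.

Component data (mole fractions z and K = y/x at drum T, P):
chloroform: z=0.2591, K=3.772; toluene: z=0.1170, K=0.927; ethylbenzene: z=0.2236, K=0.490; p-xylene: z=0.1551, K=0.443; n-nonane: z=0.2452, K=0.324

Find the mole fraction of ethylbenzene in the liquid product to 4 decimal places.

x_ethylbenzene = 0.2541

Rachford–Rice: g(β) = Σ zᵢ(Kᵢ−1)/(1+β(Kᵢ−1)) = 0.
Check two-phase: ΣzᵢKᵢ = 1.3435 > 1 and Σzᵢ/Kᵢ = 1.7581 > 1, so g(0) = 0.3435 > 0 and g(1) = -0.7581 < 0.
Newton–Raphson from β = 0.5:
  β = 0.5000: g = -0.23104, g' = -0.8033 → β = 0.2124
  β = 0.2124: g = 0.02399, g' = -1.0772 → β = 0.2347
  β = 0.2347: g = 0.00056, g' = -1.0285 → β = 0.2352
Converged at β = 0.2352.
Compositions from xᵢ = zᵢ/(1+β(Kᵢ−1)), yᵢ = Kᵢxᵢ:
  chloroform: x = 0.1568, y = 0.5916
  toluene: x = 0.1190, y = 0.1104
  ethylbenzene: x = 0.2541, y = 0.1245
  p-xylene: x = 0.1785, y = 0.0791
  n-nonane: x = 0.2916, y = 0.0945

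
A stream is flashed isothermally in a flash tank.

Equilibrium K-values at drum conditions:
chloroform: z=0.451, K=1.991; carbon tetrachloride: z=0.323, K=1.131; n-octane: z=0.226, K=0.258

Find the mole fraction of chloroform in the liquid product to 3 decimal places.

Let ψ = V/F and solve Σ zᵢ(Kᵢ−1)/(1+ψ(Kᵢ−1)) = 0.
Feasibility: ΣzᵢKᵢ = 1.322, Σzᵢ/Kᵢ = 1.388 — both > 1, two phases present.
Newton iteration, ψ⁰ = 0.5:
  ψ = 0.500: g = 0.0720, g' = -0.517 → ψ = 0.639
  ψ = 0.639: g = -0.0063, g' = -0.621 → ψ = 0.629
Converged at ψ = 0.629.
Compositions from xᵢ = zᵢ/(1+ψ(Kᵢ−1)), yᵢ = Kᵢxᵢ:
  chloroform: x = 0.278, y = 0.553
  carbon tetrachloride: x = 0.298, y = 0.338
  n-octane: x = 0.424, y = 0.109

x_chloroform = 0.278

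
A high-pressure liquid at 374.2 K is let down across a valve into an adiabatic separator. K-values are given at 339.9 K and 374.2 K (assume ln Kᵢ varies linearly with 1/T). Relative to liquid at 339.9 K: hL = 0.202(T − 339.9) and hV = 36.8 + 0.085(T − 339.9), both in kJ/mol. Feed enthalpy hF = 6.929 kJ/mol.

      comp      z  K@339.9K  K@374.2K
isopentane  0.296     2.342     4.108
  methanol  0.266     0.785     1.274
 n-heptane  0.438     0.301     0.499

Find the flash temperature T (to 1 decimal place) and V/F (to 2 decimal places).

T = 345.2 K, V/F = 0.16

Adiabatic flash: solve Rachford–Rice at each trial T, then check hF = ψ·hV(T) + (1−ψ)·hL(T).
  T = 339.9 K: K = (2.342, 0.785, 0.301), RR gives ψ = 0.046, H_out = 1.695 kJ/mol
  T = 374.2 K: K = (4.108, 1.274, 0.499), RR gives ψ = 0.723, H_out = 30.639 kJ/mol
  T = 357.0 K: K = (3.141, 1.011, 0.392), RR gives ψ = 0.389, H_out = 16.987 kJ/mol
  T = 348.4 K: K = (2.720, 0.893, 0.344), RR gives ψ = 0.226, H_out = 9.823 kJ/mol
  T = 344.1 K: K = (2.524, 0.837, 0.322), RR gives ψ = 0.139, H_out = 5.899 kJ/mol
  T = 346.2 K: K = (2.618, 0.864, 0.333), RR gives ψ = 0.183, H_out = 7.855 kJ/mol
Linear interpolation between T = 344.1 (H_out = 5.899) and T = 346.2 (H_out = 7.855) on hF = 6.929 gives T ≈ 345.2 K, at which ψ = 0.16.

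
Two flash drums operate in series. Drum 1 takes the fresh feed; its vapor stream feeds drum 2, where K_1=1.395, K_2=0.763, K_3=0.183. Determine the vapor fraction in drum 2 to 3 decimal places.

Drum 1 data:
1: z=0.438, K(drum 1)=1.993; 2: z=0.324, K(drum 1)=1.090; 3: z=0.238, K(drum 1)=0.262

V/F (drum 2) = 0.270

Drum 1:
Material balance + equilibrium reduce to Σ zᵢ(Kᵢ−1)/(1+ψ₁(Kᵢ−1)) = 0.
Check two-phase: ΣzᵢKᵢ = 1.288 > 1 and Σzᵢ/Kᵢ = 1.425 > 1, so g(0) = 0.288 > 0 and g(1) = -0.425 < 0.
Newton iteration, ψ₁⁰ = 0.5:
  ψ₁ = 0.500: g = 0.0402, g' = -0.521 → ψ₁ = 0.577
  ψ₁ = 0.577: g = -0.0018, g' = -0.570 → ψ₁ = 0.574
Converged at ψ₁ = 0.574.
Drum-1 compositions:
  1: x = 0.279, y = 0.556
  2: x = 0.308, y = 0.336
  3: x = 0.413, y = 0.108
Drum-2 feed = drum-1 vapor: z₂ = (0.5560, 0.3358, 0.1082).
Drum 2:
Rachford–Rice: g(ψ₂) = Σ zᵢ(Kᵢ−1)/(1+ψ₂(Kᵢ−1)) = 0.
Feasibility: ΣzᵢKᵢ = 1.052, Σzᵢ/Kᵢ = 1.430 — both > 1, two phases present.
Iterate (Newton) starting at ψ₂ = 0.32:
  ψ₂ = 0.320: g = -0.0108, g' = -0.223 → ψ₂ = 0.271
  ψ₂ = 0.271: g = -0.0003, g' = -0.212 → ψ₂ = 0.270
Converged at ψ₂ = 0.270.
  1: x = 0.502, y = 0.701
  2: x = 0.359, y = 0.274
  3: x = 0.139, y = 0.025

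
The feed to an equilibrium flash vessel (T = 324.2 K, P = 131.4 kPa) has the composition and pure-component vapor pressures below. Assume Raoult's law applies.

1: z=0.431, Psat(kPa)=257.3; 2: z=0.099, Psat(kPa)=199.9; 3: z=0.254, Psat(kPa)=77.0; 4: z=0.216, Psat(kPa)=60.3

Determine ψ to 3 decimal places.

ψ = 0.571

Raoult's law: Kᵢ = Pᵢˢᵃᵗ/P = Pᵢˢᵃᵗ/131.4.
  K_1 = 257.3/131.4 = 1.95814, K_2 = 199.9/131.4 = 1.52131, K_3 = 77.0/131.4 = 0.58600, K_4 = 60.3/131.4 = 0.45890
Let ψ = V/F and solve Σ zᵢ(Kᵢ−1)/(1+ψ(Kᵢ−1)) = 0.
Check two-phase: ΣzᵢKᵢ = 1.243 > 1 and Σzᵢ/Kᵢ = 1.189 > 1, so g(0) = 0.243 > 0 and g(1) = -0.189 < 0.
Newton iteration, ψ⁰ = 0.5:
  ψ = 0.500: g = 0.0273, g' = -0.386 → ψ = 0.571
Converged at ψ = 0.571.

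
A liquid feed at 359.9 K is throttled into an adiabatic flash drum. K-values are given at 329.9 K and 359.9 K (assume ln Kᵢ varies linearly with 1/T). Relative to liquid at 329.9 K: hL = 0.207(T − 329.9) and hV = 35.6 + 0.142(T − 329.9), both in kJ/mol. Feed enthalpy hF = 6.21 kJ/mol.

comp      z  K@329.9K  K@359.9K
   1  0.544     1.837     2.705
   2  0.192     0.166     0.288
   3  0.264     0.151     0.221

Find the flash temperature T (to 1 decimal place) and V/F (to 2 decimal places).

Adiabatic flash: solve Rachford–Rice at each trial T, then check hF = ψ·hV(T) + (1−ψ)·hL(T).
  T = 329.9 K: K = (1.837, 0.166, 0.151), RR gives ψ = 0.101, H_out = 3.587 kJ/mol
  T = 359.9 K: K = (2.705, 0.288, 0.221), RR gives ψ = 0.456, H_out = 21.568 kJ/mol
  T = 344.9 K: K = (2.248, 0.221, 0.184), RR gives ψ = 0.314, H_out = 13.989 kJ/mol
  T = 337.4 K: K = (2.037, 0.192, 0.167), RR gives ψ = 0.222, H_out = 9.336 kJ/mol
  T = 333.6 K: K = (1.934, 0.179, 0.159), RR gives ψ = 0.165, H_out = 6.600 kJ/mol
  T = 331.8 K: K = (1.886, 0.172, 0.155), RR gives ψ = 0.135, H_out = 5.183 kJ/mol
Linear interpolation between T = 331.8 (H_out = 5.183) and T = 333.6 (H_out = 6.600) on hF = 6.21 gives T ≈ 333.1 K, at which ψ = 0.16.

T = 333.1 K, V/F = 0.16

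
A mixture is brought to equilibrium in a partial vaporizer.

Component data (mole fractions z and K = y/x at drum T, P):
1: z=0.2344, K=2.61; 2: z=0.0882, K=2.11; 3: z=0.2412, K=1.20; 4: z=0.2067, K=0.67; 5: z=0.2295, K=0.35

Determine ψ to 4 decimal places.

ψ = 0.5272

Let ψ = V/F and solve Σ zᵢ(Kᵢ−1)/(1+ψ(Kᵢ−1)) = 0.
Check two-phase: ΣzᵢKᵢ = 1.3061 > 1 and Σzᵢ/Kᵢ = 1.2968 > 1, so g(0) = 0.3061 > 0 and g(1) = -0.2968 < 0.
Newton–Raphson from ψ = 0.55:
  ψ = 0.5500: g = -0.01112, g' = -0.4891 → ψ = 0.5273
  ψ = 0.5273: g = -0.00003, g' = -0.4863 → ψ = 0.5272
Converged at ψ = 0.5272.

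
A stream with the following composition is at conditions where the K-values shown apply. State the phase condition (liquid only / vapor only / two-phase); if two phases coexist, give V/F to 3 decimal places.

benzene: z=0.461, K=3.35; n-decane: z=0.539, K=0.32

ΣzᵢKᵢ = 1.717; Σzᵢ/Kᵢ = 1.822.
Both exceed 1, so a two-phase solution exists.
Material balance + equilibrium reduce to Σ zᵢ(Kᵢ−1)/(1+ψ(Kᵢ−1)) = 0.
Newton–Raphson from ψ = 0.64:
  ψ = 0.640: g = -0.2163, g' = -1.187 → ψ = 0.458
  ψ = 0.458: g = -0.0103, g' = -1.116 → ψ = 0.449
Converged at ψ = 0.449.

two-phase, V/F = 0.449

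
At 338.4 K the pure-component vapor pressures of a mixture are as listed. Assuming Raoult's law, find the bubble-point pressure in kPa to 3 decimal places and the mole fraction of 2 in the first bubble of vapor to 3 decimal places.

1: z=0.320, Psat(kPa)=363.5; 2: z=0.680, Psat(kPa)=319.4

Pbub = 333.512 kPa, y_2 = 0.651

At the bubble point ψ → 0, so ΣzᵢKᵢ = 1 with Kᵢ = Pᵢˢᵃᵗ/P ⇒ P = ΣzᵢPᵢˢᵃᵗ.
P = 0.320·363.5 + 0.680·319.4 = 333.512 kPa
yᵢ = zᵢPᵢˢᵃᵗ/P ⇒ y_2 = 0.680·319.4/333.512 = 0.651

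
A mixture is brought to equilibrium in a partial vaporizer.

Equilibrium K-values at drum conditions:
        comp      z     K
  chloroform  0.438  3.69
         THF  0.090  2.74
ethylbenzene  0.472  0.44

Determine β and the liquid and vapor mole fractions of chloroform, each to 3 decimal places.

Newton–Raphson from β = 0.39:
  β = 0.390: g = 0.3301, g' = -1.094 → β = 0.692
  β = 0.692: g = 0.0514, g' = -0.838 → β = 0.753
Converged at β = 0.753.
Compositions from xᵢ = zᵢ/(1+β(Kᵢ−1)), yᵢ = Kᵢxᵢ:
  chloroform: x = 0.145, y = 0.534
  THF: x = 0.039, y = 0.107
  ethylbenzene: x = 0.816, y = 0.359

β = 0.753, x_chloroform = 0.145, y_chloroform = 0.534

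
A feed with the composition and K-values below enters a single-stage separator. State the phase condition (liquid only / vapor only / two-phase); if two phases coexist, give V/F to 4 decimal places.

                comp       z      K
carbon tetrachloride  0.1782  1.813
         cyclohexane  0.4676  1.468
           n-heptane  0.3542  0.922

vapor only

ΣzᵢKᵢ = 1.3361; Σzᵢ/Kᵢ = 0.8010.
Since Σzᵢ/Kᵢ < 1 the mixture is above its dew point — single vapor phase.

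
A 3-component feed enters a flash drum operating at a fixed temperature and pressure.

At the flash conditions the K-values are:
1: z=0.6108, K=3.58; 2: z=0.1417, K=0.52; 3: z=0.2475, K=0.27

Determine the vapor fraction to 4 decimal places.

ψ = 0.7758

Material balance + equilibrium reduce to Σ zᵢ(Kᵢ−1)/(1+ψ(Kᵢ−1)) = 0.
Check two-phase: ΣzᵢKᵢ = 2.3272 > 1 and Σzᵢ/Kᵢ = 1.3598 > 1, so g(0) = 1.3272 > 0 and g(1) = -0.3598 < 0.
Newton–Raphson from ψ = 0.45:
  ψ = 0.4500: g = 0.37341, g' = -1.2162 → ψ = 0.7570
  ψ = 0.7570: g = 0.02293, g' = -1.2057 → ψ = 0.7760
  ψ = 0.7760: g = -0.00028, g' = -1.2359 → ψ = 0.7758
Converged at ψ = 0.7758.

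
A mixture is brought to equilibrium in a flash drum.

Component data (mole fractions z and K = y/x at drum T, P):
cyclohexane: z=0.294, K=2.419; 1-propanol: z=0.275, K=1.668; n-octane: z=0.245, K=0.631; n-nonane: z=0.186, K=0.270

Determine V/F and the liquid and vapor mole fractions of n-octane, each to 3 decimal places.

V/F = 0.598, x_n-octane = 0.314, y_n-octane = 0.198

Material balance + equilibrium reduce to Σ zᵢ(Kᵢ−1)/(1+V/F(Kᵢ−1)) = 0.
g(0) = ΣzᵢKᵢ − 1 = 0.375 and g(1) = 1 − Σzᵢ/Kᵢ = -0.364, so a root lies in (0, 1).
Iterate (Newton) starting at V/F = 0.38:
  V/F = 0.380: g = 0.1245, g' = -0.563 → V/F = 0.601
  V/F = 0.601: g = -0.0019, g' = -0.605 → V/F = 0.598
Converged at V/F = 0.598.
Compositions from xᵢ = zᵢ/(1+V/F(Kᵢ−1)), yᵢ = Kᵢxᵢ:
  cyclohexane: x = 0.159, y = 0.385
  1-propanol: x = 0.197, y = 0.328
  n-octane: x = 0.314, y = 0.198
  n-nonane: x = 0.330, y = 0.089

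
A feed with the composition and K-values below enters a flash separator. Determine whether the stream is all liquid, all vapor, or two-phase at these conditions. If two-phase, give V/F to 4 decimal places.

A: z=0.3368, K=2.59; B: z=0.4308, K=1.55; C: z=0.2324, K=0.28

ΣzᵢKᵢ = 1.6051; Σzᵢ/Kᵢ = 1.2380.
Both exceed 1, so a two-phase solution exists.
Material balance + equilibrium reduce to Σ zᵢ(Kᵢ−1)/(1+ψ(Kᵢ−1)) = 0.
Newton–Raphson from ψ = 0.5:
  ψ = 0.5000: g = 0.22272, g' = -0.6386 → ψ = 0.8488
  ψ = 0.8488: g = -0.04084, g' = -1.0115 → ψ = 0.8084
  ψ = 0.8084: g = -0.00202, g' = -0.9152 → ψ = 0.8062
Converged at ψ = 0.8062.

two-phase, V/F = 0.8062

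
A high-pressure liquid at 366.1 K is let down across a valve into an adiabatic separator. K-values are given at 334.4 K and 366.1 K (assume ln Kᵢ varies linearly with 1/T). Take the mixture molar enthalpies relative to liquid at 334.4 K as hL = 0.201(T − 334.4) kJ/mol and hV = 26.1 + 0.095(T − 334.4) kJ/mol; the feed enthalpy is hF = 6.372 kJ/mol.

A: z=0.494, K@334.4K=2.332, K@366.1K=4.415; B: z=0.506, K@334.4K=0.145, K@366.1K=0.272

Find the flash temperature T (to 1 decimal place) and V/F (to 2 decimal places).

Adiabatic flash: solve Rachford–Rice at each trial T, then check hF = ψ·hV(T) + (1−ψ)·hL(T).
  T = 334.4 K: K = (2.332, 0.145), RR gives ψ = 0.198, H_out = 5.165 kJ/mol
  T = 366.1 K: K = (4.415, 0.272), RR gives ψ = 0.530, H_out = 18.433 kJ/mol
  T = 350.2 K: K = (3.252, 0.201), RR gives ψ = 0.394, H_out = 12.794 kJ/mol
  T = 342.3 K: K = (2.764, 0.171), RR gives ψ = 0.309, H_out = 9.406 kJ/mol
  T = 338.4 K: K = (2.544, 0.158), RR gives ψ = 0.259, H_out = 7.455 kJ/mol
  T = 336.4 K: K = (2.436, 0.151), RR gives ψ = 0.230, H_out = 6.353 kJ/mol
Linear interpolation between T = 336.4 (H_out = 6.353) and T = 338.4 (H_out = 7.455) on hF = 6.372 gives T ≈ 336.4 K, at which ψ = 0.23.

T = 336.4 K, V/F = 0.23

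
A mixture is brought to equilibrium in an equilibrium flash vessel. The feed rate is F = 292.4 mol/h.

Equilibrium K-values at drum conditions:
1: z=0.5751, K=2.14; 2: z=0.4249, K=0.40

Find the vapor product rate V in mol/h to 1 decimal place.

V = 171.3 mol/h

Material balance + equilibrium reduce to Σ zᵢ(Kᵢ−1)/(1+ψ(Kᵢ−1)) = 0.
g(0) = ΣzᵢKᵢ − 1 = 0.4007 and g(1) = 1 − Σzᵢ/Kᵢ = -0.3310, so a root lies in (0, 1).
Newton iteration, ψ⁰ = 0.5:
  ψ = 0.5000: g = 0.05339, g' = -0.6154 → ψ = 0.5868
  ψ = 0.5868: g = -0.00062, g' = -0.6327 → ψ = 0.5858
Converged at ψ = 0.5858.
Then V = ψ·F = 0.5858·292.4 = 171.3 mol/h and L = F − V = 121.1 mol/h.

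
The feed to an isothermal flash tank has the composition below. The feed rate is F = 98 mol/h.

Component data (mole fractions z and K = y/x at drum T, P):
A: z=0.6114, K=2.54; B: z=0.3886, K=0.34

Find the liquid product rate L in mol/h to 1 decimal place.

Material balance + equilibrium reduce to Σ zᵢ(Kᵢ−1)/(1+V/F(Kᵢ−1)) = 0.
Feasibility: ΣzᵢKᵢ = 1.6851, Σzᵢ/Kᵢ = 1.3836 — both > 1, two phases present.
Iterate (Newton) starting at V/F = 0.5:
  V/F = 0.5000: g = 0.14915, g' = -0.8399 → V/F = 0.6776
  V/F = 0.6776: g = -0.00320, g' = -0.9012 → V/F = 0.6740
Converged at V/F = 0.6740.
Then V = V/F·F = 0.6740·98 = 66.1 mol/h and L = F − V = 31.9 mol/h.

L = 31.9 mol/h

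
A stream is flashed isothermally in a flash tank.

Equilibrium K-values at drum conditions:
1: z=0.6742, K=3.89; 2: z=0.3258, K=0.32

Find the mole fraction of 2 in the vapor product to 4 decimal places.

Material balance + equilibrium reduce to Σ zᵢ(Kᵢ−1)/(1+β(Kᵢ−1)) = 0.
Feasibility: ΣzᵢKᵢ = 2.7269, Σzᵢ/Kᵢ = 1.1914 — both > 1, two phases present.
Binary case is linear: z₁(K₁−1)(1+β(K₂−1)) + z₂(K₂−1)(1+β(K₁−1)) = 0
⇒ β = [z₁(K₁−1)+z₂(K₂−1)] / [−(K₁−1)(K₂−1)] = 1.72689/1.96520 = 0.8787
Compositions from xᵢ = zᵢ/(1+β(Kᵢ−1)), yᵢ = Kᵢxᵢ:
  1: x = 0.1905, y = 0.7410
  2: x = 0.8095, y = 0.2590

y_2 = 0.2590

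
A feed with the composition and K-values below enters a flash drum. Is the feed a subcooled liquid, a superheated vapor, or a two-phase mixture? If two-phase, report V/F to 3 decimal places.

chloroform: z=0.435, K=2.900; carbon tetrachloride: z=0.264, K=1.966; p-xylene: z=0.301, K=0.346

ΣzᵢKᵢ = 1.885; Σzᵢ/Kᵢ = 1.154.
Both exceed 1, so a two-phase solution exists.
Material balance + equilibrium reduce to Σ zᵢ(Kᵢ−1)/(1+ψ(Kᵢ−1)) = 0.
Newton–Raphson from ψ = 0.32:
  ψ = 0.320: g = 0.4598, g' = -0.957 → ψ = 0.801
  ψ = 0.801: g = 0.0585, g' = -0.893 → ψ = 0.866
  ψ = 0.866: g = -0.0027, g' = -0.982 → ψ = 0.863
Converged at ψ = 0.863.

two-phase, V/F = 0.863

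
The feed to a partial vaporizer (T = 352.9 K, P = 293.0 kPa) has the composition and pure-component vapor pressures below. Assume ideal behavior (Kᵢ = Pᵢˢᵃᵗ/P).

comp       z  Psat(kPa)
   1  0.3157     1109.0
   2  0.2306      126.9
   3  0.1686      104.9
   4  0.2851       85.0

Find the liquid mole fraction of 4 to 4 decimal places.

Raoult's law: Kᵢ = Pᵢˢᵃᵗ/P = Pᵢˢᵃᵗ/293.0.
  K_1 = 1109.0/293.0 = 3.784983, K_2 = 126.9/293.0 = 0.433106, K_3 = 104.9/293.0 = 0.358020, K_4 = 85.0/293.0 = 0.290102
Newton–Raphson from V/F = 0.47:
  V/F = 0.4700: g = -0.25616, g' = -1.0631 → V/F = 0.2290
  V/F = 0.2290: g = 0.01798, g' = -1.3110 → V/F = 0.2428
  V/F = 0.2428: g = 0.00023, g' = -1.2785 → V/F = 0.2429
Converged at V/F = 0.2429.
Compositions from xᵢ = zᵢ/(1+V/F(Kᵢ−1)), yᵢ = Kᵢxᵢ:
  1: x = 0.1883, y = 0.7127
  2: x = 0.2674, y = 0.1158
  3: x = 0.1998, y = 0.0715
  4: x = 0.3445, y = 0.0999

x_4 = 0.3445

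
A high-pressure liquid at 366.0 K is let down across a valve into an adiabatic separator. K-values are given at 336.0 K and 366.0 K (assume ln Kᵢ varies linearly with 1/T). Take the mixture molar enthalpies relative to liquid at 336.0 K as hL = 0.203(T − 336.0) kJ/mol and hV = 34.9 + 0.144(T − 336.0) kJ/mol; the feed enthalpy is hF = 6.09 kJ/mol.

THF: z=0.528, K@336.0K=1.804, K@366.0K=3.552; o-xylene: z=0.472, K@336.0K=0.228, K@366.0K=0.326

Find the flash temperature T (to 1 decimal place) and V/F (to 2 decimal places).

T = 338.1 K, V/F = 0.16

Adiabatic flash: solve Rachford–Rice at each trial T, then check hF = ψ·hV(T) + (1−ψ)·hL(T).
  T = 336.0 K: K = (1.804, 0.228), RR gives ψ = 0.097, H_out = 3.381 kJ/mol
  T = 366.0 K: K = (3.552, 0.326), RR gives ψ = 0.598, H_out = 25.916 kJ/mol
  T = 351.0 K: K = (2.568, 0.275), RR gives ψ = 0.427, H_out = 17.570 kJ/mol
  T = 343.5 K: K = (2.161, 0.251), RR gives ψ = 0.298, H_out = 11.795 kJ/mol
  T = 339.8 K: K = (1.979, 0.239), RR gives ψ = 0.212, H_out = 8.120 kJ/mol
  T = 337.9 K: K = (1.890, 0.234), RR gives ψ = 0.159, H_out = 5.901 kJ/mol
Linear interpolation between T = 337.9 (H_out = 5.901) and T = 339.8 (H_out = 8.120) on hF = 6.09 gives T ≈ 338.1 K, at which ψ = 0.16.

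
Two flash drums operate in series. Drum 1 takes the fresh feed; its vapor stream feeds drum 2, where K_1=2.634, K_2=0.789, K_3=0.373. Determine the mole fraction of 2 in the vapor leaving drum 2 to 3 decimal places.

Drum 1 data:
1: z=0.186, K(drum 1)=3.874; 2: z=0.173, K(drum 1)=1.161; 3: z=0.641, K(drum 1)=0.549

Drum 1:
Material balance + equilibrium reduce to Σ zᵢ(Kᵢ−1)/(1+ψ₁(Kᵢ−1)) = 0.
Check two-phase: ΣzᵢKᵢ = 1.273 > 1 and Σzᵢ/Kᵢ = 1.365 > 1, so g(0) = 0.273 > 0 and g(1) = -0.365 < 0.
Newton–Raphson from ψ₁ = 0.62:
  ψ₁ = 0.620: g = -0.1838, g' = -0.453 → ψ₁ = 0.215
  ψ₁ = 0.215: g = 0.0375, g' = -0.752 → ψ₁ = 0.264
  ψ₁ = 0.264: g = 0.0022, g' = -0.668 → ψ₁ = 0.268
Converged at ψ₁ = 0.268.
Drum-1 compositions:
  1: x = 0.105, y = 0.407
  2: x = 0.166, y = 0.193
  3: x = 0.729, y = 0.400
Drum-2 feed = drum-1 vapor: z₂ = (0.4072, 0.1926, 0.4002).
Drum 2:
Rachford–Rice: g(ψ₂) = Σ zᵢ(Kᵢ−1)/(1+ψ₂(Kᵢ−1)) = 0.
g(0) = ΣzᵢKᵢ − 1 = 0.374 and g(1) = 1 − Σzᵢ/Kᵢ = -0.472, so a root lies in (0, 1).
Newton–Raphson from ψ₂ = 0.65:
  ψ₂ = 0.650: g = -0.1480, g' = -0.715 → ψ₂ = 0.443
  ψ₂ = 0.443: g = -0.0064, g' = -0.678 → ψ₂ = 0.434
Converged at ψ₂ = 0.434.
  1: x = 0.238, y = 0.628
  2: x = 0.212, y = 0.167
  3: x = 0.550, y = 0.205

y_2 (drum 2) = 0.167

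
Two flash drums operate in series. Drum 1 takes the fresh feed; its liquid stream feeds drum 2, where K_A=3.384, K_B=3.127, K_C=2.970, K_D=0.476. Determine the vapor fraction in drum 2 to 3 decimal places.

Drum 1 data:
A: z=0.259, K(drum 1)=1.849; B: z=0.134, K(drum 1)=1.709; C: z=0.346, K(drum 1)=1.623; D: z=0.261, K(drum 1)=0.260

Drum 1:
Let ψ₁ = V/F and solve Σ zᵢ(Kᵢ−1)/(1+ψ₁(Kᵢ−1)) = 0.
Check two-phase: ΣzᵢKᵢ = 1.337 > 1 and Σzᵢ/Kᵢ = 1.436 > 1, so g(0) = 0.337 > 0 and g(1) = -0.436 < 0.
Newton–Raphson from ψ₁ = 0.5:
  ψ₁ = 0.500: g = 0.0823, g' = -0.567 → ψ₁ = 0.645
  ψ₁ = 0.645: g = -0.0086, g' = -0.701 → ψ₁ = 0.633
Converged at ψ₁ = 0.633.
Drum-1 compositions:
  A: x = 0.168, y = 0.312
  B: x = 0.092, y = 0.158
  C: x = 0.248, y = 0.403
  D: x = 0.491, y = 0.128
Drum-2 feed = drum-1 liquid: z₂ = (0.1685, 0.0925, 0.2482, 0.4909).
Drum 2:
Material balance + equilibrium reduce to Σ zᵢ(Kᵢ−1)/(1+ψ₂(Kᵢ−1)) = 0.
Feasibility: ΣzᵢKᵢ = 1.830, Σzᵢ/Kᵢ = 1.194 — both > 1, two phases present.
Newton–Raphson from ψ₂ = 0.5:
  ψ₂ = 0.500: g = 0.1764, g' = -0.789 → ψ₂ = 0.723
  ψ₂ = 0.723: g = 0.0123, g' = -0.707 → ψ₂ = 0.741
Converged at ψ₂ = 0.741.
  A: x = 0.061, y = 0.206
  B: x = 0.036, y = 0.112
  C: x = 0.101, y = 0.300
  D: x = 0.802, y = 0.382

V/F (drum 2) = 0.741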